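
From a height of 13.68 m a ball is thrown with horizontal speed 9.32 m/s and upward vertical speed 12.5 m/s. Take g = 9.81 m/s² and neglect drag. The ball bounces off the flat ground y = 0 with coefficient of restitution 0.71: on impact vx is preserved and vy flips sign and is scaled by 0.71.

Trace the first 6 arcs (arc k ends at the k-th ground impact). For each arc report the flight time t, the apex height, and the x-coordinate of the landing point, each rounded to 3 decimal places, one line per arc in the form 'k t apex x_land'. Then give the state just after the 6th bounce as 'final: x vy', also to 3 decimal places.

1 3.375 21.644 31.453
2 2.983 10.911 59.254
3 2.118 5.500 78.992
4 1.504 2.773 93.006
5 1.068 1.398 102.956
6 0.758 0.705 110.021
final: 110.021 2.640

Arc 1: start y=13.680, vy=12.500 → t=3.375, apex=21.644, x_land=31.453, impact vy=-20.607
  bounce: vy ← 0.71·20.607 = 14.631
Arc 2: start y=0.000, vy=14.631 → t=2.983, apex=10.911, x_land=59.254, impact vy=-14.631
  bounce: vy ← 0.71·14.631 = 10.388
Arc 3: start y=0.000, vy=10.388 → t=2.118, apex=5.500, x_land=78.992, impact vy=-10.388
  bounce: vy ← 0.71·10.388 = 7.375
Arc 4: start y=0.000, vy=7.375 → t=1.504, apex=2.773, x_land=93.006, impact vy=-7.375
  bounce: vy ← 0.71·7.375 = 5.237
Arc 5: start y=0.000, vy=5.237 → t=1.068, apex=1.398, x_land=102.956, impact vy=-5.237
  bounce: vy ← 0.71·5.237 = 3.718
Arc 6: start y=0.000, vy=3.718 → t=0.758, apex=0.705, x_land=110.021, impact vy=-3.718
  bounce: vy ← 0.71·3.718 = 2.640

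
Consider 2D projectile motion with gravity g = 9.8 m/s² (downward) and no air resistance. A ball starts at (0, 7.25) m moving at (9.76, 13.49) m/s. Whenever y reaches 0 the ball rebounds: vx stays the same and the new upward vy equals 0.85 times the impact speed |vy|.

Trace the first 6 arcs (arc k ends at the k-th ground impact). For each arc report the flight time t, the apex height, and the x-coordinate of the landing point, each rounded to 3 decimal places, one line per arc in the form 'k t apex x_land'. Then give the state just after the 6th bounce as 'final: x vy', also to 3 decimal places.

Arc 1: start y=7.250, vy=13.490 → t=3.213, apex=16.535, x_land=31.364, impact vy=-18.002
  bounce: vy ← 0.85·18.002 = 15.302
Arc 2: start y=0.000, vy=15.302 → t=3.123, apex=11.946, x_land=61.843, impact vy=-15.302
  bounce: vy ← 0.85·15.302 = 13.007
Arc 3: start y=0.000, vy=13.007 → t=2.654, apex=8.631, x_land=87.750, impact vy=-13.007
  bounce: vy ← 0.85·13.007 = 11.056
Arc 4: start y=0.000, vy=11.056 → t=2.256, apex=6.236, x_land=109.771, impact vy=-11.056
  bounce: vy ← 0.85·11.056 = 9.397
Arc 5: start y=0.000, vy=9.397 → t=1.918, apex=4.506, x_land=128.488, impact vy=-9.397
  bounce: vy ← 0.85·9.397 = 7.988
Arc 6: start y=0.000, vy=7.988 → t=1.630, apex=3.255, x_land=144.399, impact vy=-7.988
  bounce: vy ← 0.85·7.988 = 6.790

1 3.213 16.535 31.364
2 3.123 11.946 61.843
3 2.654 8.631 87.750
4 2.256 6.236 109.771
5 1.918 4.506 128.488
6 1.630 3.255 144.399
final: 144.399 6.790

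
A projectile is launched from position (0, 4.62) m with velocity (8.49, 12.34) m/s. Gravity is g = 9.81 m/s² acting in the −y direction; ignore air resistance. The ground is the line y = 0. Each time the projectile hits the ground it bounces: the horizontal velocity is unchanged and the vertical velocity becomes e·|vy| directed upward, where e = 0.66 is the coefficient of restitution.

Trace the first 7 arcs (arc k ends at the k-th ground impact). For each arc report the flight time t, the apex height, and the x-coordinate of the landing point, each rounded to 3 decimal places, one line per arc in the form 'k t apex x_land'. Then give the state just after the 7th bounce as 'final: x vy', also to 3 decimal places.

1 2.847 12.381 24.168
2 2.097 5.393 41.973
3 1.384 2.349 53.725
4 0.914 1.023 61.481
5 0.603 0.446 66.600
6 0.398 0.194 69.978
7 0.263 0.085 72.208
final: 72.208 0.850

Arc 1: start y=4.620, vy=12.340 → t=2.847, apex=12.381, x_land=24.168, impact vy=-15.586
  bounce: vy ← 0.66·15.586 = 10.287
Arc 2: start y=0.000, vy=10.287 → t=2.097, apex=5.393, x_land=41.973, impact vy=-10.287
  bounce: vy ← 0.66·10.287 = 6.789
Arc 3: start y=0.000, vy=6.789 → t=1.384, apex=2.349, x_land=53.725, impact vy=-6.789
  bounce: vy ← 0.66·6.789 = 4.481
Arc 4: start y=0.000, vy=4.481 → t=0.914, apex=1.023, x_land=61.481, impact vy=-4.481
  bounce: vy ← 0.66·4.481 = 2.957
Arc 5: start y=0.000, vy=2.957 → t=0.603, apex=0.446, x_land=66.600, impact vy=-2.957
  bounce: vy ← 0.66·2.957 = 1.952
Arc 6: start y=0.000, vy=1.952 → t=0.398, apex=0.194, x_land=69.978, impact vy=-1.952
  bounce: vy ← 0.66·1.952 = 1.288
Arc 7: start y=0.000, vy=1.288 → t=0.263, apex=0.085, x_land=72.208, impact vy=-1.288
  bounce: vy ← 0.66·1.288 = 0.850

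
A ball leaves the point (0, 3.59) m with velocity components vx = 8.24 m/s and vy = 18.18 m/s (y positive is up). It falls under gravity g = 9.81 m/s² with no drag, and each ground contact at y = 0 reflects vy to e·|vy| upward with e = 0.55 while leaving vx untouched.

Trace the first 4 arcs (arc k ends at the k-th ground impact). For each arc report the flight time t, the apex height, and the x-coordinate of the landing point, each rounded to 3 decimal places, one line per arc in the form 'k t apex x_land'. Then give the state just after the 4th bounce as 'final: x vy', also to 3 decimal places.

1 3.894 20.436 32.090
2 2.245 6.182 50.591
3 1.235 1.870 60.766
4 0.679 0.566 66.363
final: 66.363 1.832

Arc 1: start y=3.590, vy=18.180 → t=3.894, apex=20.436, x_land=32.090, impact vy=-20.024
  bounce: vy ← 0.55·20.024 = 11.013
Arc 2: start y=0.000, vy=11.013 → t=2.245, apex=6.182, x_land=50.591, impact vy=-11.013
  bounce: vy ← 0.55·11.013 = 6.057
Arc 3: start y=0.000, vy=6.057 → t=1.235, apex=1.870, x_land=60.766, impact vy=-6.057
  bounce: vy ← 0.55·6.057 = 3.331
Arc 4: start y=0.000, vy=3.331 → t=0.679, apex=0.566, x_land=66.363, impact vy=-3.331
  bounce: vy ← 0.55·3.331 = 1.832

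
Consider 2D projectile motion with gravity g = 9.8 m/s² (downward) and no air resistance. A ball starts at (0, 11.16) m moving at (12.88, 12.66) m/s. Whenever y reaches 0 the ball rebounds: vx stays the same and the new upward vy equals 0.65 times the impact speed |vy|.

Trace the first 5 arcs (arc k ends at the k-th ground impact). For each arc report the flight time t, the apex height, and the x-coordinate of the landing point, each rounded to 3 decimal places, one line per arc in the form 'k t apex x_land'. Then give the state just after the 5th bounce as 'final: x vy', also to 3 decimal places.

Arc 1: start y=11.160, vy=12.660 → t=3.278, apex=19.337, x_land=42.226, impact vy=-19.468
  bounce: vy ← 0.65·19.468 = 12.654
Arc 2: start y=0.000, vy=12.654 → t=2.583, apex=8.170, x_land=75.489, impact vy=-12.654
  bounce: vy ← 0.65·12.654 = 8.225
Arc 3: start y=0.000, vy=8.225 → t=1.679, apex=3.452, x_land=97.109, impact vy=-8.225
  bounce: vy ← 0.65·8.225 = 5.346
Arc 4: start y=0.000, vy=5.346 → t=1.091, apex=1.458, x_land=111.163, impact vy=-5.346
  bounce: vy ← 0.65·5.346 = 3.475
Arc 5: start y=0.000, vy=3.475 → t=0.709, apex=0.616, x_land=120.298, impact vy=-3.475
  bounce: vy ← 0.65·3.475 = 2.259

1 3.278 19.337 42.226
2 2.583 8.170 75.489
3 1.679 3.452 97.109
4 1.091 1.458 111.163
5 0.709 0.616 120.298
final: 120.298 2.259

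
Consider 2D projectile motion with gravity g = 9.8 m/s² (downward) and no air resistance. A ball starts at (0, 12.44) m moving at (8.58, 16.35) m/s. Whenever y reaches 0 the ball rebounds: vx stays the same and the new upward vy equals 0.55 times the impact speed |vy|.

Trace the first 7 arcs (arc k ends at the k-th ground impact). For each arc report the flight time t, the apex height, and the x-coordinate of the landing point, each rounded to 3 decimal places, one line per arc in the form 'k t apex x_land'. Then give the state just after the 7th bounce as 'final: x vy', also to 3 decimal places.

1 3.975 26.079 34.109
2 2.538 7.889 55.882
3 1.396 2.386 67.857
4 0.768 0.722 74.444
5 0.422 0.218 78.066
6 0.232 0.066 80.059
7 0.128 0.020 81.155
final: 81.155 0.344

Arc 1: start y=12.440, vy=16.350 → t=3.975, apex=26.079, x_land=34.109, impact vy=-22.609
  bounce: vy ← 0.55·22.609 = 12.435
Arc 2: start y=0.000, vy=12.435 → t=2.538, apex=7.889, x_land=55.882, impact vy=-12.435
  bounce: vy ← 0.55·12.435 = 6.839
Arc 3: start y=0.000, vy=6.839 → t=1.396, apex=2.386, x_land=67.857, impact vy=-6.839
  bounce: vy ← 0.55·6.839 = 3.761
Arc 4: start y=0.000, vy=3.761 → t=0.768, apex=0.722, x_land=74.444, impact vy=-3.761
  bounce: vy ← 0.55·3.761 = 2.069
Arc 5: start y=0.000, vy=2.069 → t=0.422, apex=0.218, x_land=78.066, impact vy=-2.069
  bounce: vy ← 0.55·2.069 = 1.138
Arc 6: start y=0.000, vy=1.138 → t=0.232, apex=0.066, x_land=80.059, impact vy=-1.138
  bounce: vy ← 0.55·1.138 = 0.626
Arc 7: start y=0.000, vy=0.626 → t=0.128, apex=0.020, x_land=81.155, impact vy=-0.626
  bounce: vy ← 0.55·0.626 = 0.344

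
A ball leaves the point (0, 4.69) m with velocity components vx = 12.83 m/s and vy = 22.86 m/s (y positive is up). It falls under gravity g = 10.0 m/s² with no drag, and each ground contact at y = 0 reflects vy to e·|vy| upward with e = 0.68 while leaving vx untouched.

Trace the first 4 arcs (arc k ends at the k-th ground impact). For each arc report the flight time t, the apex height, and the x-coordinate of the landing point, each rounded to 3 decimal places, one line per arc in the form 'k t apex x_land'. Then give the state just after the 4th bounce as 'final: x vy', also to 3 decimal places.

1 4.769 30.819 61.182
2 3.376 14.251 104.503
3 2.296 6.590 133.960
4 1.561 3.047 153.991
final: 153.991 5.308

Arc 1: start y=4.690, vy=22.860 → t=4.769, apex=30.819, x_land=61.182, impact vy=-24.827
  bounce: vy ← 0.68·24.827 = 16.882
Arc 2: start y=0.000, vy=16.882 → t=3.376, apex=14.251, x_land=104.503, impact vy=-16.882
  bounce: vy ← 0.68·16.882 = 11.480
Arc 3: start y=0.000, vy=11.480 → t=2.296, apex=6.590, x_land=133.960, impact vy=-11.480
  bounce: vy ← 0.68·11.480 = 7.806
Arc 4: start y=0.000, vy=7.806 → t=1.561, apex=3.047, x_land=153.991, impact vy=-7.806
  bounce: vy ← 0.68·7.806 = 5.308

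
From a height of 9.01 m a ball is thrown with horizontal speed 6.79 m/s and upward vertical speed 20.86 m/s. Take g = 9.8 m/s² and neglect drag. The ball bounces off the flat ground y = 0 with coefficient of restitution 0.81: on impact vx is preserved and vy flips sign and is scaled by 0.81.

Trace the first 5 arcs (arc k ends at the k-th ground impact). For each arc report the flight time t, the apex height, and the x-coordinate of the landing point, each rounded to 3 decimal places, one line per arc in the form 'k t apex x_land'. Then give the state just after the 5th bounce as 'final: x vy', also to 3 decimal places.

Arc 1: start y=9.010, vy=20.860 → t=4.652, apex=31.211, x_land=31.590, impact vy=-24.733
  bounce: vy ← 0.81·24.733 = 20.034
Arc 2: start y=0.000, vy=20.034 → t=4.089, apex=20.478, x_land=59.351, impact vy=-20.034
  bounce: vy ← 0.81·20.034 = 16.228
Arc 3: start y=0.000, vy=16.228 → t=3.312, apex=13.435, x_land=81.838, impact vy=-16.228
  bounce: vy ← 0.81·16.228 = 13.144
Arc 4: start y=0.000, vy=13.144 → t=2.683, apex=8.815, x_land=100.052, impact vy=-13.144
  bounce: vy ← 0.81·13.144 = 10.647
Arc 5: start y=0.000, vy=10.647 → t=2.173, apex=5.783, x_land=114.805, impact vy=-10.647
  bounce: vy ← 0.81·10.647 = 8.624

1 4.652 31.211 31.590
2 4.089 20.478 59.351
3 3.312 13.435 81.838
4 2.683 8.815 100.052
5 2.173 5.783 114.805
final: 114.805 8.624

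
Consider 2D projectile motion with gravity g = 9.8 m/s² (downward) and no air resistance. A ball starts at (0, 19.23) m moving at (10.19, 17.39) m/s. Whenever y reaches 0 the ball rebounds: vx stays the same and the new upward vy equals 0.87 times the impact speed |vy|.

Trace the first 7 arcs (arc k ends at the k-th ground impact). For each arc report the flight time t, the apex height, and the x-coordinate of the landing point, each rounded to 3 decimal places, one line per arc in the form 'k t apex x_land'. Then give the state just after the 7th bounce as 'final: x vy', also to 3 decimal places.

1 4.434 34.659 45.183
2 4.628 26.234 92.339
3 4.026 19.856 133.364
4 3.503 15.029 169.056
5 3.047 11.376 200.109
6 2.651 8.610 227.124
7 2.307 6.517 250.627
final: 250.627 9.833

Arc 1: start y=19.230, vy=17.390 → t=4.434, apex=34.659, x_land=45.183, impact vy=-26.064
  bounce: vy ← 0.87·26.064 = 22.675
Arc 2: start y=0.000, vy=22.675 → t=4.628, apex=26.234, x_land=92.339, impact vy=-22.675
  bounce: vy ← 0.87·22.675 = 19.728
Arc 3: start y=0.000, vy=19.728 → t=4.026, apex=19.856, x_land=133.364, impact vy=-19.728
  bounce: vy ← 0.87·19.728 = 17.163
Arc 4: start y=0.000, vy=17.163 → t=3.503, apex=15.029, x_land=169.056, impact vy=-17.163
  bounce: vy ← 0.87·17.163 = 14.932
Arc 5: start y=0.000, vy=14.932 → t=3.047, apex=11.376, x_land=200.109, impact vy=-14.932
  bounce: vy ← 0.87·14.932 = 12.991
Arc 6: start y=0.000, vy=12.991 → t=2.651, apex=8.610, x_land=227.124, impact vy=-12.991
  bounce: vy ← 0.87·12.991 = 11.302
Arc 7: start y=0.000, vy=11.302 → t=2.307, apex=6.517, x_land=250.627, impact vy=-11.302
  bounce: vy ← 0.87·11.302 = 9.833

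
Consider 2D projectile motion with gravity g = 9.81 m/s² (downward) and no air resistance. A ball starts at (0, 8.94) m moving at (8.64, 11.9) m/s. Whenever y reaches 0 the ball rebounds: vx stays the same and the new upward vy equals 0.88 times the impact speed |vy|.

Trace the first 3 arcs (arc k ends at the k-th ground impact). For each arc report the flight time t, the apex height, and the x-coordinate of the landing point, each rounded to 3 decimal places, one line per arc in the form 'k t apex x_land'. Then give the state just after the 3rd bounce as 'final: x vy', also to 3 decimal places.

1 3.028 16.158 26.162
2 3.194 12.512 53.761
3 2.811 9.690 78.048
final: 78.048 12.134

Arc 1: start y=8.940, vy=11.900 → t=3.028, apex=16.158, x_land=26.162, impact vy=-17.805
  bounce: vy ← 0.88·17.805 = 15.668
Arc 2: start y=0.000, vy=15.668 → t=3.194, apex=12.512, x_land=53.761, impact vy=-15.668
  bounce: vy ← 0.88·15.668 = 13.788
Arc 3: start y=0.000, vy=13.788 → t=2.811, apex=9.690, x_land=78.048, impact vy=-13.788
  bounce: vy ← 0.88·13.788 = 12.134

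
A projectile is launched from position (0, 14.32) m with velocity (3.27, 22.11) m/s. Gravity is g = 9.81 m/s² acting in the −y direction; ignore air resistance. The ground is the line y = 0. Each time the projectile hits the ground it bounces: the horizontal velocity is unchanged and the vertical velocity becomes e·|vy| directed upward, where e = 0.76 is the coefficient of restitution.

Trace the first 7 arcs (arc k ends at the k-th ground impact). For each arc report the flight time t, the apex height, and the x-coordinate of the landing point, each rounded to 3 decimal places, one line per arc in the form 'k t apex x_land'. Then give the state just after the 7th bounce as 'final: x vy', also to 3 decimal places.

1 5.082 39.236 16.618
2 4.299 22.663 30.676
3 3.267 13.090 41.360
4 2.483 7.561 49.480
5 1.887 4.367 55.651
6 1.434 2.522 60.341
7 1.090 1.457 63.905
final: 63.905 4.063

Arc 1: start y=14.320, vy=22.110 → t=5.082, apex=39.236, x_land=16.618, impact vy=-27.745
  bounce: vy ← 0.76·27.745 = 21.087
Arc 2: start y=0.000, vy=21.087 → t=4.299, apex=22.663, x_land=30.676, impact vy=-21.087
  bounce: vy ← 0.76·21.087 = 16.026
Arc 3: start y=0.000, vy=16.026 → t=3.267, apex=13.090, x_land=41.360, impact vy=-16.026
  bounce: vy ← 0.76·16.026 = 12.180
Arc 4: start y=0.000, vy=12.180 → t=2.483, apex=7.561, x_land=49.480, impact vy=-12.180
  bounce: vy ← 0.76·12.180 = 9.256
Arc 5: start y=0.000, vy=9.256 → t=1.887, apex=4.367, x_land=55.651, impact vy=-9.256
  bounce: vy ← 0.76·9.256 = 7.035
Arc 6: start y=0.000, vy=7.035 → t=1.434, apex=2.522, x_land=60.341, impact vy=-7.035
  bounce: vy ← 0.76·7.035 = 5.347
Arc 7: start y=0.000, vy=5.347 → t=1.090, apex=1.457, x_land=63.905, impact vy=-5.347
  bounce: vy ← 0.76·5.347 = 4.063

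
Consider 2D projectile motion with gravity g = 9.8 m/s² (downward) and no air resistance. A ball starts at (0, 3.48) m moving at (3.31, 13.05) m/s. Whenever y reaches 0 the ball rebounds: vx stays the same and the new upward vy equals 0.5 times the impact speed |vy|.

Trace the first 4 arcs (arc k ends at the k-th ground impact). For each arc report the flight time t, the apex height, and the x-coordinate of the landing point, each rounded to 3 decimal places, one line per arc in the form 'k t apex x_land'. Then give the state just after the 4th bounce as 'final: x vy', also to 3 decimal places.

1 2.908 12.169 9.624
2 1.576 3.042 14.840
3 0.788 0.761 17.448
4 0.394 0.190 18.752
final: 18.752 0.965

Arc 1: start y=3.480, vy=13.050 → t=2.908, apex=12.169, x_land=9.624, impact vy=-15.444
  bounce: vy ← 0.5·15.444 = 7.722
Arc 2: start y=0.000, vy=7.722 → t=1.576, apex=3.042, x_land=14.840, impact vy=-7.722
  bounce: vy ← 0.5·7.722 = 3.861
Arc 3: start y=0.000, vy=3.861 → t=0.788, apex=0.761, x_land=17.448, impact vy=-3.861
  bounce: vy ← 0.5·3.861 = 1.930
Arc 4: start y=0.000, vy=1.930 → t=0.394, apex=0.190, x_land=18.752, impact vy=-1.930
  bounce: vy ← 0.5·1.930 = 0.965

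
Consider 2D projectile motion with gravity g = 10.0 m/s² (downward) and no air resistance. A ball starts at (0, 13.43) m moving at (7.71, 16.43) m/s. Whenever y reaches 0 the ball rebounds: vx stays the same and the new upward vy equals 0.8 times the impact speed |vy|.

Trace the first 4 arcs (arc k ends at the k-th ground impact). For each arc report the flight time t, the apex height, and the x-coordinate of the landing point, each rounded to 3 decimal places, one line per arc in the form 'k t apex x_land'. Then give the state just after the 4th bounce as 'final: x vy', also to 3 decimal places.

Arc 1: start y=13.430, vy=16.430 → t=3.964, apex=26.927, x_land=30.560, impact vy=-23.207
  bounce: vy ← 0.8·23.207 = 18.565
Arc 2: start y=0.000, vy=18.565 → t=3.713, apex=17.233, x_land=59.187, impact vy=-18.565
  bounce: vy ← 0.8·18.565 = 14.852
Arc 3: start y=0.000, vy=14.852 → t=2.970, apex=11.029, x_land=82.090, impact vy=-14.852
  bounce: vy ← 0.8·14.852 = 11.882
Arc 4: start y=0.000, vy=11.882 → t=2.376, apex=7.059, x_land=100.411, impact vy=-11.882
  bounce: vy ← 0.8·11.882 = 9.505

1 3.964 26.927 30.560
2 3.713 17.233 59.187
3 2.970 11.029 82.090
4 2.376 7.059 100.411
final: 100.411 9.505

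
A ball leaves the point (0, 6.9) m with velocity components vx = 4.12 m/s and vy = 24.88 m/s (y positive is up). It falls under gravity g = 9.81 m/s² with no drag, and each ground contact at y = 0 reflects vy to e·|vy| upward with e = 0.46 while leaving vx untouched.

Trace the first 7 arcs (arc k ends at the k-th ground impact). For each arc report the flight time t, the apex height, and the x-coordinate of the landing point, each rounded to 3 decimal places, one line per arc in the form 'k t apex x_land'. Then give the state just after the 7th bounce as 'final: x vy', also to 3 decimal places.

Arc 1: start y=6.900, vy=24.880 → t=5.336, apex=38.450, x_land=21.984, impact vy=-27.466
  bounce: vy ← 0.46·27.466 = 12.634
Arc 2: start y=0.000, vy=12.634 → t=2.576, apex=8.136, x_land=32.597, impact vy=-12.634
  bounce: vy ← 0.46·12.634 = 5.812
Arc 3: start y=0.000, vy=5.812 → t=1.185, apex=1.722, x_land=37.478, impact vy=-5.812
  bounce: vy ← 0.46·5.812 = 2.673
Arc 4: start y=0.000, vy=2.673 → t=0.545, apex=0.364, x_land=39.724, impact vy=-2.673
  bounce: vy ← 0.46·2.673 = 1.230
Arc 5: start y=0.000, vy=1.230 → t=0.251, apex=0.077, x_land=40.757, impact vy=-1.230
  bounce: vy ← 0.46·1.230 = 0.566
Arc 6: start y=0.000, vy=0.566 → t=0.115, apex=0.016, x_land=41.232, impact vy=-0.566
  bounce: vy ← 0.46·0.566 = 0.260
Arc 7: start y=0.000, vy=0.260 → t=0.053, apex=0.003, x_land=41.451, impact vy=-0.260
  bounce: vy ← 0.46·0.260 = 0.120

1 5.336 38.450 21.984
2 2.576 8.136 32.597
3 1.185 1.722 37.478
4 0.545 0.364 39.724
5 0.251 0.077 40.757
6 0.115 0.016 41.232
7 0.053 0.003 41.451
final: 41.451 0.120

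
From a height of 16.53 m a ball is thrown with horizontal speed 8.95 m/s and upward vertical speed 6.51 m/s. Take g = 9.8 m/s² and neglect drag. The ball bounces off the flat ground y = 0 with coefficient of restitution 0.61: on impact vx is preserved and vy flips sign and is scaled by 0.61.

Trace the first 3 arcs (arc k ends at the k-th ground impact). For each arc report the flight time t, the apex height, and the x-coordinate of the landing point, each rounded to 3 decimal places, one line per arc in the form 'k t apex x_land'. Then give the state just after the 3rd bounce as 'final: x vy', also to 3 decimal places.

Arc 1: start y=16.530, vy=6.510 → t=2.617, apex=18.692, x_land=23.426, impact vy=-19.141
  bounce: vy ← 0.61·19.141 = 11.676
Arc 2: start y=0.000, vy=11.676 → t=2.383, apex=6.955, x_land=44.752, impact vy=-11.676
  bounce: vy ← 0.61·11.676 = 7.122
Arc 3: start y=0.000, vy=7.122 → t=1.454, apex=2.588, x_land=57.761, impact vy=-7.122
  bounce: vy ← 0.61·7.122 = 4.345

1 2.617 18.692 23.426
2 2.383 6.955 44.752
3 1.454 2.588 57.761
final: 57.761 4.345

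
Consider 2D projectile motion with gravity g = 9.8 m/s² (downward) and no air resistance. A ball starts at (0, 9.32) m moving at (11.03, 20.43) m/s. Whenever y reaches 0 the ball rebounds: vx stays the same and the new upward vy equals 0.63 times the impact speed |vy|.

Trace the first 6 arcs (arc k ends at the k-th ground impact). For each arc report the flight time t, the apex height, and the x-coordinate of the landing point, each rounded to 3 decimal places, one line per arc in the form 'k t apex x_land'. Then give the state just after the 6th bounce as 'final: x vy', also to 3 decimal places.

Arc 1: start y=9.320, vy=20.430 → t=4.584, apex=30.615, x_land=50.565, impact vy=-24.496
  bounce: vy ← 0.63·24.496 = 15.433
Arc 2: start y=0.000, vy=15.433 → t=3.149, apex=12.151, x_land=85.304, impact vy=-15.433
  bounce: vy ← 0.63·15.433 = 9.722
Arc 3: start y=0.000, vy=9.722 → t=1.984, apex=4.823, x_land=107.189, impact vy=-9.722
  bounce: vy ← 0.63·9.722 = 6.125
Arc 4: start y=0.000, vy=6.125 → t=1.250, apex=1.914, x_land=120.977, impact vy=-6.125
  bounce: vy ← 0.63·6.125 = 3.859
Arc 5: start y=0.000, vy=3.859 → t=0.788, apex=0.760, x_land=129.663, impact vy=-3.859
  bounce: vy ← 0.63·3.859 = 2.431
Arc 6: start y=0.000, vy=2.431 → t=0.496, apex=0.302, x_land=135.136, impact vy=-2.431
  bounce: vy ← 0.63·2.431 = 1.532

1 4.584 30.615 50.565
2 3.149 12.151 85.304
3 1.984 4.823 107.189
4 1.250 1.914 120.977
5 0.788 0.760 129.663
6 0.496 0.302 135.136
final: 135.136 1.532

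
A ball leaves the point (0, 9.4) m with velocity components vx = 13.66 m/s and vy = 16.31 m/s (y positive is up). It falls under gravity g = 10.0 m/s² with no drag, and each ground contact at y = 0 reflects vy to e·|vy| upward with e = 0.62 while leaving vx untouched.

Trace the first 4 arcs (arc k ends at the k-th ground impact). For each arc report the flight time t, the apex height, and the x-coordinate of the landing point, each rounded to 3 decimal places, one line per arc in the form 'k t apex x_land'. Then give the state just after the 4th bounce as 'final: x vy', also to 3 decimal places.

Arc 1: start y=9.400, vy=16.310 → t=3.762, apex=22.701, x_land=51.386, impact vy=-21.308
  bounce: vy ← 0.62·21.308 = 13.211
Arc 2: start y=0.000, vy=13.211 → t=2.642, apex=8.726, x_land=87.477, impact vy=-13.211
  bounce: vy ← 0.62·13.211 = 8.191
Arc 3: start y=0.000, vy=8.191 → t=1.638, apex=3.354, x_land=109.854, impact vy=-8.191
  bounce: vy ← 0.62·8.191 = 5.078
Arc 4: start y=0.000, vy=5.078 → t=1.016, apex=1.289, x_land=123.728, impact vy=-5.078
  bounce: vy ← 0.62·5.078 = 3.148

1 3.762 22.701 51.386
2 2.642 8.726 87.477
3 1.638 3.354 109.854
4 1.016 1.289 123.728
final: 123.728 3.148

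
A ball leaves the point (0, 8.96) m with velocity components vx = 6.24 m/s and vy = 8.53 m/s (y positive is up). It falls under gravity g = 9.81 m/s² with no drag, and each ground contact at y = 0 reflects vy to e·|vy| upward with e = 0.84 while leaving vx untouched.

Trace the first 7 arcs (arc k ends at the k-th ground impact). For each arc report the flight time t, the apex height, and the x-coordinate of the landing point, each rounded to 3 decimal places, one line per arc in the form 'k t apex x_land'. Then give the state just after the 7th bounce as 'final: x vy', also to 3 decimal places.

Arc 1: start y=8.960, vy=8.530 → t=2.477, apex=12.669, x_land=15.454, impact vy=-15.766
  bounce: vy ← 0.84·15.766 = 13.243
Arc 2: start y=0.000, vy=13.243 → t=2.700, apex=8.939, x_land=32.302, impact vy=-13.243
  bounce: vy ← 0.84·13.243 = 11.124
Arc 3: start y=0.000, vy=11.124 → t=2.268, apex=6.307, x_land=46.454, impact vy=-11.124
  bounce: vy ← 0.84·11.124 = 9.344
Arc 4: start y=0.000, vy=9.344 → t=1.905, apex=4.450, x_land=58.341, impact vy=-9.344
  bounce: vy ← 0.84·9.344 = 7.849
Arc 5: start y=0.000, vy=7.849 → t=1.600, apex=3.140, x_land=68.327, impact vy=-7.849
  bounce: vy ← 0.84·7.849 = 6.593
Arc 6: start y=0.000, vy=6.593 → t=1.344, apex=2.216, x_land=76.715, impact vy=-6.593
  bounce: vy ← 0.84·6.593 = 5.538
Arc 7: start y=0.000, vy=5.538 → t=1.129, apex=1.563, x_land=83.761, impact vy=-5.538
  bounce: vy ← 0.84·5.538 = 4.652

1 2.477 12.669 15.454
2 2.700 8.939 32.302
3 2.268 6.307 46.454
4 1.905 4.450 58.341
5 1.600 3.140 68.327
6 1.344 2.216 76.715
7 1.129 1.563 83.761
final: 83.761 4.652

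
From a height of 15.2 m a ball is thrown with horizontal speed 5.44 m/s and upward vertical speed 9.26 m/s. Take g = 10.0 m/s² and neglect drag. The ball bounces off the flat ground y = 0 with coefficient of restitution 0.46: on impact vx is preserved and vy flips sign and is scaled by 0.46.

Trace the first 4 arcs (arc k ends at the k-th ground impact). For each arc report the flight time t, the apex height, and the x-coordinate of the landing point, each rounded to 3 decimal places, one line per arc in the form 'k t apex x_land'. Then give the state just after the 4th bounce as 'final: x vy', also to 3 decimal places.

1 2.900 19.487 15.777
2 1.816 4.124 25.658
3 0.835 0.873 30.203
4 0.384 0.185 32.293
final: 32.293 0.884

Arc 1: start y=15.200, vy=9.260 → t=2.900, apex=19.487, x_land=15.777, impact vy=-19.742
  bounce: vy ← 0.46·19.742 = 9.081
Arc 2: start y=0.000, vy=9.081 → t=1.816, apex=4.124, x_land=25.658, impact vy=-9.081
  bounce: vy ← 0.46·9.081 = 4.177
Arc 3: start y=0.000, vy=4.177 → t=0.835, apex=0.873, x_land=30.203, impact vy=-4.177
  bounce: vy ← 0.46·4.177 = 1.922
Arc 4: start y=0.000, vy=1.922 → t=0.384, apex=0.185, x_land=32.293, impact vy=-1.922
  bounce: vy ← 0.46·1.922 = 0.884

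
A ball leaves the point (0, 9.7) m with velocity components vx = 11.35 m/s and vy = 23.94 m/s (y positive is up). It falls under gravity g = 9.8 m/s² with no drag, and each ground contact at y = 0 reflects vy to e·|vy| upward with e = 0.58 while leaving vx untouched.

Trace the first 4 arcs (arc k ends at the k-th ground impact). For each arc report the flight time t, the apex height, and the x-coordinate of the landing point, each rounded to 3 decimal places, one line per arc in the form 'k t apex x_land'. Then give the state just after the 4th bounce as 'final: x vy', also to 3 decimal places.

1 5.262 38.941 59.723
2 3.270 13.100 96.839
3 1.897 4.407 118.366
4 1.100 1.482 130.852
final: 130.852 3.126

Arc 1: start y=9.700, vy=23.940 → t=5.262, apex=38.941, x_land=59.723, impact vy=-27.627
  bounce: vy ← 0.58·27.627 = 16.024
Arc 2: start y=0.000, vy=16.024 → t=3.270, apex=13.100, x_land=96.839, impact vy=-16.024
  bounce: vy ← 0.58·16.024 = 9.294
Arc 3: start y=0.000, vy=9.294 → t=1.897, apex=4.407, x_land=118.366, impact vy=-9.294
  bounce: vy ← 0.58·9.294 = 5.390
Arc 4: start y=0.000, vy=5.390 → t=1.100, apex=1.482, x_land=130.852, impact vy=-5.390
  bounce: vy ← 0.58·5.390 = 3.126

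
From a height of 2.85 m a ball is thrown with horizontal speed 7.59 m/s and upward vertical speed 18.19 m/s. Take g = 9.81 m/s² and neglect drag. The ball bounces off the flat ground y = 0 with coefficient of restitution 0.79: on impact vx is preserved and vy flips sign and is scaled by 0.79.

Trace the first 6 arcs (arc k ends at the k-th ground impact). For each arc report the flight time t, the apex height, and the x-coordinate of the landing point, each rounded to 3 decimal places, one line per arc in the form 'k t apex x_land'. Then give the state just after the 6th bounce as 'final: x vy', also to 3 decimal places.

1 3.859 19.714 29.290
2 3.168 12.304 53.332
3 2.502 7.679 72.325
4 1.977 4.792 87.330
5 1.562 2.991 99.183
6 1.234 1.867 108.548
final: 108.548 4.781

Arc 1: start y=2.850, vy=18.190 → t=3.859, apex=19.714, x_land=29.290, impact vy=-19.667
  bounce: vy ← 0.79·19.667 = 15.537
Arc 2: start y=0.000, vy=15.537 → t=3.168, apex=12.304, x_land=53.332, impact vy=-15.537
  bounce: vy ← 0.79·15.537 = 12.274
Arc 3: start y=0.000, vy=12.274 → t=2.502, apex=7.679, x_land=72.325, impact vy=-12.274
  bounce: vy ← 0.79·12.274 = 9.697
Arc 4: start y=0.000, vy=9.697 → t=1.977, apex=4.792, x_land=87.330, impact vy=-9.697
  bounce: vy ← 0.79·9.697 = 7.660
Arc 5: start y=0.000, vy=7.660 → t=1.562, apex=2.991, x_land=99.183, impact vy=-7.660
  bounce: vy ← 0.79·7.660 = 6.052
Arc 6: start y=0.000, vy=6.052 → t=1.234, apex=1.867, x_land=108.548, impact vy=-6.052
  bounce: vy ← 0.79·6.052 = 4.781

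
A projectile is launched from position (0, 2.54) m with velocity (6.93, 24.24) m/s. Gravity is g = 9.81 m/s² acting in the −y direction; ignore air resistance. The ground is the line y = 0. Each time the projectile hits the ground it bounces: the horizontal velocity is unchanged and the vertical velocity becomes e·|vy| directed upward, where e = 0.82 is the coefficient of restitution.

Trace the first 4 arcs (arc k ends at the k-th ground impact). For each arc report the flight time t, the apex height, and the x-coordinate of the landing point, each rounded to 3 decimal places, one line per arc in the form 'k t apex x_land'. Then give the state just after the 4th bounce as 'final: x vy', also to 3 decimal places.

Arc 1: start y=2.540, vy=24.240 → t=5.045, apex=32.488, x_land=34.959, impact vy=-25.247
  bounce: vy ← 0.82·25.247 = 20.703
Arc 2: start y=0.000, vy=20.703 → t=4.221, apex=21.845, x_land=64.208, impact vy=-20.703
  bounce: vy ← 0.82·20.703 = 16.976
Arc 3: start y=0.000, vy=16.976 → t=3.461, apex=14.688, x_land=88.193, impact vy=-16.976
  bounce: vy ← 0.82·16.976 = 13.920
Arc 4: start y=0.000, vy=13.920 → t=2.838, apex=9.877, x_land=107.860, impact vy=-13.920
  bounce: vy ← 0.82·13.920 = 11.415

1 5.045 32.488 34.959
2 4.221 21.845 64.208
3 3.461 14.688 88.193
4 2.838 9.877 107.860
final: 107.860 11.415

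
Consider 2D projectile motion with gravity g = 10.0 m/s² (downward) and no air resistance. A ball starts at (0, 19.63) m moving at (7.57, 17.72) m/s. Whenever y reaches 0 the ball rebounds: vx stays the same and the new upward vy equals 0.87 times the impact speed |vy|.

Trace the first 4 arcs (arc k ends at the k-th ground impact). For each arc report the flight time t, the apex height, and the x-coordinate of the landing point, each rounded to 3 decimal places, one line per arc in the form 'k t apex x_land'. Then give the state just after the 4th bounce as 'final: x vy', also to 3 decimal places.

Arc 1: start y=19.630, vy=17.720 → t=4.430, apex=35.330, x_land=33.537, impact vy=-26.582
  bounce: vy ← 0.87·26.582 = 23.126
Arc 2: start y=0.000, vy=23.126 → t=4.625, apex=26.741, x_land=68.550, impact vy=-23.126
  bounce: vy ← 0.87·23.126 = 20.120
Arc 3: start y=0.000, vy=20.120 → t=4.024, apex=20.240, x_land=99.011, impact vy=-20.120
  bounce: vy ← 0.87·20.120 = 17.504
Arc 4: start y=0.000, vy=17.504 → t=3.501, apex=15.320, x_land=125.513, impact vy=-17.504
  bounce: vy ← 0.87·17.504 = 15.229

1 4.430 35.330 33.537
2 4.625 26.741 68.550
3 4.024 20.240 99.011
4 3.501 15.320 125.513
final: 125.513 15.229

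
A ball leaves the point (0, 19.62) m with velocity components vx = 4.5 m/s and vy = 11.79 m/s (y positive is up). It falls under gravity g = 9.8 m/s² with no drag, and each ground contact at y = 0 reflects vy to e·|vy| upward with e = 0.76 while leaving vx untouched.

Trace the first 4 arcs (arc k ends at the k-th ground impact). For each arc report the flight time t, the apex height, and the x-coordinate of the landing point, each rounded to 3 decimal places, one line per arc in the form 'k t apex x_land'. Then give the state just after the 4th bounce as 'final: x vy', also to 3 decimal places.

Arc 1: start y=19.620, vy=11.790 → t=3.538, apex=26.712, x_land=15.921, impact vy=-22.881
  bounce: vy ← 0.76·22.881 = 17.390
Arc 2: start y=0.000, vy=17.390 → t=3.549, apex=15.429, x_land=31.891, impact vy=-17.390
  bounce: vy ← 0.76·17.390 = 13.216
Arc 3: start y=0.000, vy=13.216 → t=2.697, apex=8.912, x_land=44.028, impact vy=-13.216
  bounce: vy ← 0.76·13.216 = 10.044
Arc 4: start y=0.000, vy=10.044 → t=2.050, apex=5.147, x_land=53.253, impact vy=-10.044
  bounce: vy ← 0.76·10.044 = 7.634

1 3.538 26.712 15.921
2 3.549 15.429 31.891
3 2.697 8.912 44.028
4 2.050 5.147 53.253
final: 53.253 7.634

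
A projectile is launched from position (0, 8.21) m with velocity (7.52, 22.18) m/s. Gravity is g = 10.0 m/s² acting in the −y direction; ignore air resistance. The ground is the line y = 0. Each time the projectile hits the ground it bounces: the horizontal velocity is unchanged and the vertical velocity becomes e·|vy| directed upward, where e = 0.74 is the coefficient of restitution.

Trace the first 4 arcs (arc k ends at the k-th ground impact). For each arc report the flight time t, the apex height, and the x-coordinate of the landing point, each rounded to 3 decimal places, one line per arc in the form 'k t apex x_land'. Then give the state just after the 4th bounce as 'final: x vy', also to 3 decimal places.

1 4.780 32.808 35.942
2 3.791 17.965 64.451
3 2.805 9.838 85.548
4 2.076 5.387 101.159
final: 101.159 7.681

Arc 1: start y=8.210, vy=22.180 → t=4.780, apex=32.808, x_land=35.942, impact vy=-25.615
  bounce: vy ← 0.74·25.615 = 18.955
Arc 2: start y=0.000, vy=18.955 → t=3.791, apex=17.965, x_land=64.451, impact vy=-18.955
  bounce: vy ← 0.74·18.955 = 14.027
Arc 3: start y=0.000, vy=14.027 → t=2.805, apex=9.838, x_land=85.548, impact vy=-14.027
  bounce: vy ← 0.74·14.027 = 10.380
Arc 4: start y=0.000, vy=10.380 → t=2.076, apex=5.387, x_land=101.159, impact vy=-10.380
  bounce: vy ← 0.74·10.380 = 7.681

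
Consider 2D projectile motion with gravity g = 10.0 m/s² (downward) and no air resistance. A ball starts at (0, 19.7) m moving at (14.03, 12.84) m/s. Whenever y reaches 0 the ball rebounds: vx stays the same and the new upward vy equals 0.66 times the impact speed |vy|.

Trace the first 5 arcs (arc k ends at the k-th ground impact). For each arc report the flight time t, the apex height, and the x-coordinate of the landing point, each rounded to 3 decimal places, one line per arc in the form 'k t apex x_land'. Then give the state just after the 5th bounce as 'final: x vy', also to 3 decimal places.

1 3.648 27.943 51.182
2 3.121 12.172 94.963
3 2.060 5.302 123.858
4 1.359 2.310 142.929
5 0.897 1.006 155.516
final: 155.516 2.961

Arc 1: start y=19.700, vy=12.840 → t=3.648, apex=27.943, x_land=51.182, impact vy=-23.640
  bounce: vy ← 0.66·23.640 = 15.603
Arc 2: start y=0.000, vy=15.603 → t=3.121, apex=12.172, x_land=94.963, impact vy=-15.603
  bounce: vy ← 0.66·15.603 = 10.298
Arc 3: start y=0.000, vy=10.298 → t=2.060, apex=5.302, x_land=123.858, impact vy=-10.298
  bounce: vy ← 0.66·10.298 = 6.797
Arc 4: start y=0.000, vy=6.797 → t=1.359, apex=2.310, x_land=142.929, impact vy=-6.797
  bounce: vy ← 0.66·6.797 = 4.486
Arc 5: start y=0.000, vy=4.486 → t=0.897, apex=1.006, x_land=155.516, impact vy=-4.486
  bounce: vy ← 0.66·4.486 = 2.961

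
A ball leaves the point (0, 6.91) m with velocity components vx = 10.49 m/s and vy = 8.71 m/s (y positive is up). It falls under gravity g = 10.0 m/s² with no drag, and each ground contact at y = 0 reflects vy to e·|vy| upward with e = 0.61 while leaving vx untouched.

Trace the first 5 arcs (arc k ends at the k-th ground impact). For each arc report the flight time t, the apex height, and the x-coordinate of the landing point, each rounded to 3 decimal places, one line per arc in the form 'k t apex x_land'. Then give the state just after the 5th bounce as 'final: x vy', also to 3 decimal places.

Arc 1: start y=6.910, vy=8.710 → t=2.334, apex=10.703, x_land=24.485, impact vy=-14.631
  bounce: vy ← 0.61·14.631 = 8.925
Arc 2: start y=0.000, vy=8.925 → t=1.785, apex=3.983, x_land=43.209, impact vy=-8.925
  bounce: vy ← 0.61·8.925 = 5.444
Arc 3: start y=0.000, vy=5.444 → t=1.089, apex=1.482, x_land=54.631, impact vy=-5.444
  bounce: vy ← 0.61·5.444 = 3.321
Arc 4: start y=0.000, vy=3.321 → t=0.664, apex=0.551, x_land=61.598, impact vy=-3.321
  bounce: vy ← 0.61·3.321 = 2.026
Arc 5: start y=0.000, vy=2.026 → t=0.405, apex=0.205, x_land=65.848, impact vy=-2.026
  bounce: vy ← 0.61·2.026 = 1.236

1 2.334 10.703 24.485
2 1.785 3.983 43.209
3 1.089 1.482 54.631
4 0.664 0.551 61.598
5 0.405 0.205 65.848
final: 65.848 1.236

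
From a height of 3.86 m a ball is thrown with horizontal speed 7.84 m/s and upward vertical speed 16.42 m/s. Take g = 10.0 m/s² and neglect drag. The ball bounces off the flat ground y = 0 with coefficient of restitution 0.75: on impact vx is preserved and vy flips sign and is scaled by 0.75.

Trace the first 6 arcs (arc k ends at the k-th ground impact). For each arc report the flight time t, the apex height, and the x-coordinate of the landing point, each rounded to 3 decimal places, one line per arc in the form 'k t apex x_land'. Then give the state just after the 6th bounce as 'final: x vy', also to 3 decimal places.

1 3.504 17.341 27.474
2 2.793 9.754 49.374
3 2.095 5.487 65.800
4 1.571 3.086 78.119
5 1.178 1.736 87.358
6 0.884 0.977 94.288
final: 94.288 3.314

Arc 1: start y=3.860, vy=16.420 → t=3.504, apex=17.341, x_land=27.474, impact vy=-18.623
  bounce: vy ← 0.75·18.623 = 13.967
Arc 2: start y=0.000, vy=13.967 → t=2.793, apex=9.754, x_land=49.374, impact vy=-13.967
  bounce: vy ← 0.75·13.967 = 10.475
Arc 3: start y=0.000, vy=10.475 → t=2.095, apex=5.487, x_land=65.800, impact vy=-10.475
  bounce: vy ← 0.75·10.475 = 7.857
Arc 4: start y=0.000, vy=7.857 → t=1.571, apex=3.086, x_land=78.119, impact vy=-7.857
  bounce: vy ← 0.75·7.857 = 5.892
Arc 5: start y=0.000, vy=5.892 → t=1.178, apex=1.736, x_land=87.358, impact vy=-5.892
  bounce: vy ← 0.75·5.892 = 4.419
Arc 6: start y=0.000, vy=4.419 → t=0.884, apex=0.977, x_land=94.288, impact vy=-4.419
  bounce: vy ← 0.75·4.419 = 3.314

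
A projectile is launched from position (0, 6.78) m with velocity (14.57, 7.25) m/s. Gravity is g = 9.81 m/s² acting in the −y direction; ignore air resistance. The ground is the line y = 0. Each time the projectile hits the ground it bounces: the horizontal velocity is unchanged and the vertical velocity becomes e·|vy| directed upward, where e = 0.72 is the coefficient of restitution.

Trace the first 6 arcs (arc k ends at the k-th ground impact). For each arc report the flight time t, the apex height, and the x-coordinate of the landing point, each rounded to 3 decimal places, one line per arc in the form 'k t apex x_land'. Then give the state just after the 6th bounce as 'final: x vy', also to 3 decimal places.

1 2.128 9.459 31.001
2 2.000 4.904 60.137
3 1.440 2.542 81.114
4 1.037 1.318 96.218
5 0.746 0.683 107.093
6 0.537 0.354 114.923
final: 114.923 1.898

Arc 1: start y=6.780, vy=7.250 → t=2.128, apex=9.459, x_land=31.001, impact vy=-13.623
  bounce: vy ← 0.72·13.623 = 9.809
Arc 2: start y=0.000, vy=9.809 → t=2.000, apex=4.904, x_land=60.137, impact vy=-9.809
  bounce: vy ← 0.72·9.809 = 7.062
Arc 3: start y=0.000, vy=7.062 → t=1.440, apex=2.542, x_land=81.114, impact vy=-7.062
  bounce: vy ← 0.72·7.062 = 5.085
Arc 4: start y=0.000, vy=5.085 → t=1.037, apex=1.318, x_land=96.218, impact vy=-5.085
  bounce: vy ← 0.72·5.085 = 3.661
Arc 5: start y=0.000, vy=3.661 → t=0.746, apex=0.683, x_land=107.093, impact vy=-3.661
  bounce: vy ← 0.72·3.661 = 2.636
Arc 6: start y=0.000, vy=2.636 → t=0.537, apex=0.354, x_land=114.923, impact vy=-2.636
  bounce: vy ← 0.72·2.636 = 1.898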